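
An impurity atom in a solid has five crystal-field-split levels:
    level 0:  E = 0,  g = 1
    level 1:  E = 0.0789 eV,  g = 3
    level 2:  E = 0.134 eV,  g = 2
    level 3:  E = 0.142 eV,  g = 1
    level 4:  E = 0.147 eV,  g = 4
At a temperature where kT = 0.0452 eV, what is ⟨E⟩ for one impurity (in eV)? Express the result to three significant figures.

Eᵢ/kT = 0, 1.7456, 2.9646, 3.1416, 3.2522.
Z = Σ gᵢe^(−Eᵢ/kT) = 1·e^(−0) + 3·e^(−1.7456) + 2·e^(−2.9646) + 1·e^(−3.1416) + 4·e^(−3.2522) = 1.0000 + 0.52362 + 0.10316 + 0.043214 + 0.15476 = 1.8248.
⟨E⟩ = Σ Eᵢ gᵢe^(−Eᵢ/kT) / Z = (0·1.0000 + 0.0789·0.52362 + 0.134·0.10316 + 0.142·0.043214 + 0.147·0.15476) / 1.8248 = 0.0460 eV.

0.0460 eV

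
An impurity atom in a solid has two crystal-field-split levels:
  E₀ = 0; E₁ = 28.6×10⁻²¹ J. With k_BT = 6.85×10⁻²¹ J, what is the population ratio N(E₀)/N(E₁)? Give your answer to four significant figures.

65.05

n₀/n₁ = exp[−(E₀−E₁)/kT] = exp(−(-28.6 ×10⁻²¹ J)/(6.85 ×10⁻²¹ J)) = exp(4.17518) = 65.05.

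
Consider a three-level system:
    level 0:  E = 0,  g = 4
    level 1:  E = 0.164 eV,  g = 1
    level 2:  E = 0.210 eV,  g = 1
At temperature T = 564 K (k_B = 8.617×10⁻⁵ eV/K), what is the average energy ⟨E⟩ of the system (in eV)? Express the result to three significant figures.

k_BT = 8.617×10⁻⁵ × 564 K = 0.048600 eV.
Eᵢ/kT = 0, 3.3745, 4.3210.
Z = Σ gᵢe^(−Eᵢ/kT) = 4·e^(−0) + 1·e^(−3.3745) + 1·e^(−4.3210) = 4.0000 + 0.034235 + 0.013287 = 4.0475.
⟨E⟩ = Σ Eᵢ gᵢe^(−Eᵢ/kT) / Z = (0·4.0000 + 0.164·0.034235 + 0.210·0.013287) / 4.0475 = 0.00208 eV.

0.00208 eV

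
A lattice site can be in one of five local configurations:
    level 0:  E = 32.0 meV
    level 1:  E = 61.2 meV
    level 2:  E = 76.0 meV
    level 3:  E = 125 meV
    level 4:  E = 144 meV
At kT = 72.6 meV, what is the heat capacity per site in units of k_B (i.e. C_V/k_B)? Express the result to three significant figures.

0.245

Eᵢ/kT = 0.44077, 0.84298, 1.0468, 1.7218, 1.9835.
Z = Σ e^(−Eᵢ/kT) = e^(−0.44077) + e^(−0.84298) + e^(−1.0468) + e^(−1.7218) + e^(−1.9835) = 0.64354 + 0.43043 + 0.35106 + 0.17874 + 0.13759 = 1.7414.
⟨E⟩ = 66.482 meV, ⟨E²⟩ = 5710.8 meV².
C_V/k_B = (⟨E²⟩ − ⟨E⟩²)/(kT)² = (5710.8 − 4419.9)/5270.8 = 0.245.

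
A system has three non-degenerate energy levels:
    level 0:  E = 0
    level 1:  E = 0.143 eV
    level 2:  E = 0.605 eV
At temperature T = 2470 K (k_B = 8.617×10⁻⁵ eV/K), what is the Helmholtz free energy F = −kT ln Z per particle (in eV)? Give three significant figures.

-0.0959 eV

k_BT = 8.617×10⁻⁵ × 2470 K = 0.21284 eV.
Eᵢ/kT = 0, 0.67187, 2.8425.
Z = Σ e^(−Eᵢ/kT) = e^(−0) + e^(−0.67187) + e^(−2.8425) = 1.0000 + 0.51075 + 0.058280 = 1.5690.
F = −kT ln Z = −0.21284 × ln(1.5690) = −0.21284 × 0.45044 = -0.0959 eV.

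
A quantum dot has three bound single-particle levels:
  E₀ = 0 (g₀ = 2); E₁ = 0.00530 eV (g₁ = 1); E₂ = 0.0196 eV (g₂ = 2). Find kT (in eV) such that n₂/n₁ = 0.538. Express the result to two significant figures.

n₂/n₁ = (g₂/g₁) exp[−(E₂−E₁)/kT] = 0.538.
⇒ (E₂−E₁)/kT = ln((2/1)/0.538) = ln(3.717) = 1.313.
kT = 0.01430 eV / 1.313 = 0.011 eV.

0.011 eV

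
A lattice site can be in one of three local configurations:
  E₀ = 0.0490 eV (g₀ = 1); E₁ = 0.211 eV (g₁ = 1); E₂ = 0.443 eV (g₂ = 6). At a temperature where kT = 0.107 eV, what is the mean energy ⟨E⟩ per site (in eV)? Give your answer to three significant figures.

0.118 eV

Eᵢ/kT = 0.45794, 1.9720, 4.1402.
Z = Σ gᵢe^(−Eᵢ/kT) = 1·e^(−0.45794) + 1·e^(−1.9720) + 6·e^(−4.1402) = 0.63259 + 0.13918 + 0.095518 = 0.86729.
⟨E⟩ = Σ Eᵢ gᵢe^(−Eᵢ/kT) / Z = (0.0490·0.63259 + 0.211·0.13918 + 0.443·0.095518) / 0.86729 = 0.118 eV.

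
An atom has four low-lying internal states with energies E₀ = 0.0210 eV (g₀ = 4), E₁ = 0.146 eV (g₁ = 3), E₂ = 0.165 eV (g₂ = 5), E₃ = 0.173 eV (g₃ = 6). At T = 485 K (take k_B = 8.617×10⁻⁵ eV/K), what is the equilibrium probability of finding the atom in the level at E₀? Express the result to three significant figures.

k_BT = 8.617×10⁻⁵ × 485 K = 0.041792 eV.
Eᵢ/kT = 0.50249, 3.4935, 3.9481, 4.1395.
Z = Σ gᵢe^(−Eᵢ/kT) = 4·e^(−0.50249) + 3·e^(−3.4935) + 5·e^(−3.9481) + 6·e^(−4.1395) = 2.4201 + 0.091183 + 0.096457 + 0.095585 = 2.7033.
P₀ = g₀ e^(−E₀/kT) / Z = 2.4201/2.7033 = 0.895.

0.895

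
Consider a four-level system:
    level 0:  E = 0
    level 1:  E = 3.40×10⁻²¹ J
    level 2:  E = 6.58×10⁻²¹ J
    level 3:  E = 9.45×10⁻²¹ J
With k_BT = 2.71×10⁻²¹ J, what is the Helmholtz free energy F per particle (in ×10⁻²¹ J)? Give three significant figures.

-0.920 ×10⁻²¹ J

Eᵢ/kT = 0, 1.2546, 2.4280, 3.4871.
Z = Σ e^(−Eᵢ/kT) = e^(−0) + e^(−1.2546) + e^(−2.4280) + e^(−3.4871) = 1.0000 + 0.28519 + 0.088213 + 0.030589 = 1.4040.
F = −kT ln Z = −2.71 × ln(1.4040) = −2.71 × 0.33933 = -0.920 ×10⁻²¹ J.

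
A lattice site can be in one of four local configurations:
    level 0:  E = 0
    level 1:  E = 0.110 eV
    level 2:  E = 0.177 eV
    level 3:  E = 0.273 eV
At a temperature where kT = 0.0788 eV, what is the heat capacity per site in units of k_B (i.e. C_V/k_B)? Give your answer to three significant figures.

Eᵢ/kT = 0, 1.3959, 2.2462, 3.4645.
Z = Σ e^(−Eᵢ/kT) = e^(−0) + e^(−1.3959) + e^(−2.2462) + e^(−3.4645) = 1.0000 + 0.24761 + 0.10580 + 0.031289 = 1.3847.
⟨E⟩ = 0.039363 eV, ⟨E²⟩ = 0.0062415 eV².
C_V/k_B = (⟨E²⟩ − ⟨E⟩²)/(kT)² = (0.0062415 − 0.0015494)/0.0062094 = 0.756.

0.756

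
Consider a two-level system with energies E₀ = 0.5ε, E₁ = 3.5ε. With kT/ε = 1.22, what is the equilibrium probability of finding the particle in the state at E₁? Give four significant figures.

0.07878

Eᵢ/kT = 0.409836, 2.86885.
Z = Σ e^(−Eᵢ/kT) = e^(−0.409836) + e^(−2.86885) = 0.663759 + 0.0567642 = 0.720523.
P₁ = e^(−E₁/kT) / Z = 0.0567642/0.720523 = 0.07878.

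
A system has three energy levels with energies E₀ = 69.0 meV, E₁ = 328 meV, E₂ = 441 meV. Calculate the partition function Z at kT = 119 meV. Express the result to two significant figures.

Eᵢ/kT = 0.5798, 2.756, 3.706.
Z = Σ e^(−Eᵢ/kT) = e^(−0.5798) + e^(−2.756) + e^(−3.706) = 0.5600 + 0.06355 + 0.02458 = 0.6481.

Z = 0.65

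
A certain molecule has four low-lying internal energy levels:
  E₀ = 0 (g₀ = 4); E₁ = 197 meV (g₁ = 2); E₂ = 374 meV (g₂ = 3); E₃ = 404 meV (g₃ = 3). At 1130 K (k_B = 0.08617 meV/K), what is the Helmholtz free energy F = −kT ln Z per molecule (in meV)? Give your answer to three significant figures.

-144 meV

k_BT = 0.08617 × 1130 K = 97.372 meV.
Eᵢ/kT = 0, 2.0232, 3.8409, 4.1490.
Z = Σ gᵢe^(−Eᵢ/kT) = 4·e^(−0) + 2·e^(−2.0232) + 3·e^(−3.8409) + 3·e^(−4.1490) = 4.0000 + 0.26446 + 0.064423 + 0.047341 = 4.3762.
F = −kT ln Z = −97.372 × ln(4.3762) = −97.372 × 1.4762 = -144 meV.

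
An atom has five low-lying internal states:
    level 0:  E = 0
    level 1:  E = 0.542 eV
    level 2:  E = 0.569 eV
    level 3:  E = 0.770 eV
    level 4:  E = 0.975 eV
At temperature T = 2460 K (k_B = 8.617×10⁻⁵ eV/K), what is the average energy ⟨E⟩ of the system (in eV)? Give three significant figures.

k_BT = 8.617×10⁻⁵ × 2460 K = 0.21198 eV.
Eᵢ/kT = 0, 2.5568, 2.6842, 3.6324, 4.5995.
Z = Σ e^(−Eᵢ/kT) = e^(−0) + e^(−2.5568) + e^(−2.6842) + e^(−3.6324) + e^(−4.5995) = 1.0000 + 0.077553 + 0.068276 + 0.026453 + 0.010057 = 1.1823.
⟨E⟩ = Σ Eᵢ e^(−Eᵢ/kT) / Z = (0·1.0000 + 0.542·0.077553 + 0.569·0.068276 + 0.770·0.026453 + 0.975·0.010057) / 1.1823 = 0.0939 eV.

0.0939 eV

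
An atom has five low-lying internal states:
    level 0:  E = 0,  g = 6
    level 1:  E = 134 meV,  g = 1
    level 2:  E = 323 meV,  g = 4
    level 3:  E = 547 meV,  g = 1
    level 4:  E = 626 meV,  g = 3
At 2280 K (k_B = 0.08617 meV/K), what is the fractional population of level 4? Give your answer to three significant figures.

0.0166

k_BT = 0.08617 × 2280 K = 196.47 meV.
Eᵢ/kT = 0, 0.68204, 1.6440, 2.7841, 3.1862.
Z = Σ gᵢe^(−Eᵢ/kT) = 6·e^(−0) + 1·e^(−0.68204) + 4·e^(−1.6440) + 1·e^(−2.7841) + 3·e^(−3.1862) = 6.0000 + 0.50558 + 0.77282 + 0.061785 + 0.12399 = 7.4642.
P₄ = g₄ e^(−E₄/kT) / Z = 0.12399/7.4642 = 0.0166.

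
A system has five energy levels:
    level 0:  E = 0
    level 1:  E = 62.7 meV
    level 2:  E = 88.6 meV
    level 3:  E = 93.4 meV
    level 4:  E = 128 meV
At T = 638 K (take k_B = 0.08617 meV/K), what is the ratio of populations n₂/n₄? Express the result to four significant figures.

2.048

k_BT = 0.08617 × 638 K = 54.9765 meV.
n₂/n₄ = exp[−(E₂−E₄)/kT] = exp(−(-39.4 meV)/(54.9765 meV)) = exp(0.716670) = 2.048.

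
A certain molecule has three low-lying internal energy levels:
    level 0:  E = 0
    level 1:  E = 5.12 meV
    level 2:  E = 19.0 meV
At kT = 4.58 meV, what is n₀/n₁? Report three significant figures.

3.06

n₀/n₁ = exp[−(E₀−E₁)/kT] = exp(−(-5.12 meV)/(4.58 meV)) = exp(1.1179) = 3.06.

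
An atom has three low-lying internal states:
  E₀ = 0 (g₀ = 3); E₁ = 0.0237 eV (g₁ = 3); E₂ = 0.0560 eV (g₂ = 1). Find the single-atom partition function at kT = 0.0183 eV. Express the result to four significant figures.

Eᵢ/kT = 0, 1.29508, 3.06011.
Z = Σ gᵢe^(−Eᵢ/kT) = 3·e^(−0) + 3·e^(−1.29508) + 1·e^(−3.06011) = 3.00000 + 0.821628 + 0.0468825 = 3.86851.

Z = 3.869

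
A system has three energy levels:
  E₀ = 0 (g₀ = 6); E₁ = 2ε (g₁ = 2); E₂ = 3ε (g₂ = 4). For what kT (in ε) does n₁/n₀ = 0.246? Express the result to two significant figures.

6.6 ε

n₁/n₀ = (g₁/g₀) exp[−(E₁−E₀)/kT] = 0.246.
⇒ (E₁−E₀)/kT = ln((2/6)/0.246) = ln(1.355) = 0.3038.
kT = 2ε / 0.3038 = 6.6 ε.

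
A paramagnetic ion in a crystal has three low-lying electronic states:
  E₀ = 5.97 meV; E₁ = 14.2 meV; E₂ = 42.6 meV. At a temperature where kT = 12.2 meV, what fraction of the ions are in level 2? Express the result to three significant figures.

Eᵢ/kT = 0.48934, 1.1639, 3.4918.
Z = Σ e^(−Eᵢ/kT) = e^(−0.48934) + e^(−1.1639) + e^(−3.4918) = 0.61303 + 0.31227 + 0.030446 = 0.95575.
P₂ = e^(−E₂/kT) / Z = 0.030446/0.95575 = 0.0319.

0.0319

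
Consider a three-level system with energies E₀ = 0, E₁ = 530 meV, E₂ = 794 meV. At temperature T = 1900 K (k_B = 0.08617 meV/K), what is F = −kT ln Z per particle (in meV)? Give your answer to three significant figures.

-7.54 meV

k_BT = 0.08617 × 1900 K = 163.72 meV.
Eᵢ/kT = 0, 3.2372, 4.8497.
Z = Σ e^(−Eᵢ/kT) = e^(−0) + e^(−3.2372) + e^(−4.8497) = 1.0000 + 0.039274 + 0.0078307 = 1.0471.
F = −kT ln Z = −163.72 × ln(1.0471) = −163.72 × 0.046024 = -7.54 meV.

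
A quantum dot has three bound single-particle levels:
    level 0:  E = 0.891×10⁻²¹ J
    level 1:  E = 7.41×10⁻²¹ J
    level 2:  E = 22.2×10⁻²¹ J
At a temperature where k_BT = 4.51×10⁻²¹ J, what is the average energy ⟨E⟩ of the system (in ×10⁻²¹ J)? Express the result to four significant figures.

2.277 ×10⁻²¹ J

Eᵢ/kT = 0.197561, 1.64302, 4.92239.
Z = Σ e^(−Eᵢ/kT) = e^(−0.197561) + e^(−1.64302) + e^(−4.92239) = 0.820730 + 0.193395 + 0.00728171 = 1.02141.
⟨E⟩ = Σ Eᵢ e^(−Eᵢ/kT) / Z = (0.891·0.820730 + 7.41·0.193395 + 22.2·0.00728171) / 1.02141 = 2.277 ×10⁻²¹ J.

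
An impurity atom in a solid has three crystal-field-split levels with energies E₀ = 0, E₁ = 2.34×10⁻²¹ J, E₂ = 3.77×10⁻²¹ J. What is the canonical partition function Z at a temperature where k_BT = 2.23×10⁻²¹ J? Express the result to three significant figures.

Eᵢ/kT = 0, 1.0493, 1.6906.
Z = Σ e^(−Eᵢ/kT) = e^(−0) + e^(−1.0493) + e^(−1.6906) = 1.0000 + 0.35018 + 0.18441 = 1.5346.

Z = 1.53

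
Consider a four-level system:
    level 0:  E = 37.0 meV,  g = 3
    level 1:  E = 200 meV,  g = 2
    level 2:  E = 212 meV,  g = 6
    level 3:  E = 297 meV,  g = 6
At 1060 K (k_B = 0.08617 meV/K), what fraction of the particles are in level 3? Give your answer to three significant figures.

k_BT = 0.08617 × 1060 K = 91.340 meV.
Eᵢ/kT = 0.40508, 2.1896, 2.3210, 3.2516.
Z = Σ gᵢe^(−Eᵢ/kT) = 3·e^(−0.40508) + 2·e^(−2.1896) + 6·e^(−2.3210) + 6·e^(−3.2516) = 2.0008 + 0.22392 + 0.58905 + 0.23227 = 3.0460.
P₃ = g₃ e^(−E₃/kT) / Z = 0.23227/3.0460 = 0.0763.

0.0763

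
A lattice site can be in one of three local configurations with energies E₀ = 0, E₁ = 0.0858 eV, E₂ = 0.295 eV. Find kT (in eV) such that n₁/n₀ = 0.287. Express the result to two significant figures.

n₁/n₀ = exp[−(E₁−E₀)/kT] = 0.287.
⇒ (E₁−E₀)/kT = ln(1/0.287) = ln(3.484) = 1.248.
kT = 0.0858 eV / 1.248 = 0.069 eV.

0.069 eV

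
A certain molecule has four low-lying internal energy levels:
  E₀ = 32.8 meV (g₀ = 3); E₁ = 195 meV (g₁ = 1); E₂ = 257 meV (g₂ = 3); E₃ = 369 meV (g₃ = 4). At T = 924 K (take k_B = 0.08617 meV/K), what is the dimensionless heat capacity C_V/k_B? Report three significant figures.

0.802

k_BT = 0.08617 × 924 K = 79.621 meV.
Eᵢ/kT = 0.41195, 2.4491, 3.2278, 4.6345.
Z = Σ gᵢe^(−Eᵢ/kT) = 3·e^(−0.41195) + 1·e^(−2.4491) + 3·e^(−3.2278) + 4·e^(−4.6345) = 1.9871 + 0.086371 + 0.11893 + 0.038844 = 2.2312.
⟨E⟩ = 56.883 meV, ⟨E²⟩ = 8321.2 meV².
C_V/k_B = (⟨E²⟩ − ⟨E⟩²)/(kT)² = (8321.2 − 3235.7)/6339.5 = 0.802.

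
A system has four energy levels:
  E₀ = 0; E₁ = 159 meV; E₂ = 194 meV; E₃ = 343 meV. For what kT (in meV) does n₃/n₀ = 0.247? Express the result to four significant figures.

245.3 meV

n₃/n₀ = exp[−(E₃−E₀)/kT] = 0.247.
⇒ (E₃−E₀)/kT = ln(1/0.247) = ln(4.04858) = 1.39837.
kT = 343 meV / 1.39837 = 245.3 meV.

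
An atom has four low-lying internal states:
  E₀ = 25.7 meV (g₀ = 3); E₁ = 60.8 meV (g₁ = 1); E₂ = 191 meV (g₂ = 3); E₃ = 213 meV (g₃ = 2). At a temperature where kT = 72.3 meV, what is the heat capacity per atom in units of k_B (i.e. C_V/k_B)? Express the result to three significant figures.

0.559

Eᵢ/kT = 0.35546, 0.84094, 2.6418, 2.9461.
Z = Σ gᵢe^(−Eᵢ/kT) = 3·e^(−0.35546) + 1·e^(−0.84094) + 3·e^(−2.6418) + 2·e^(−2.9461) = 2.1026 + 0.43130 + 0.21370 + 0.10509 = 2.8527.
⟨E⟩ = 50.289 meV, ⟨E²⟩ = 5449.9 meV².
C_V/k_B = (⟨E²⟩ − ⟨E⟩²)/(kT)² = (5449.9 − 2529.0)/5227.3 = 0.559.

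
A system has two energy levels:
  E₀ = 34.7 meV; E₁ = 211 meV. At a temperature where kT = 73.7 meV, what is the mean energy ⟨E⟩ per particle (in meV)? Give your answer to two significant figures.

49 meV

Eᵢ/kT = 0.4708, 2.863.
Z = Σ e^(−Eᵢ/kT) = e^(−0.4708) + e^(−2.863) = 0.6245 + 0.05710 = 0.6816.
⟨E⟩ = Σ Eᵢ e^(−Eᵢ/kT) / Z = (34.7·0.6245 + 211·0.05710) / 0.6816 = 49 meV.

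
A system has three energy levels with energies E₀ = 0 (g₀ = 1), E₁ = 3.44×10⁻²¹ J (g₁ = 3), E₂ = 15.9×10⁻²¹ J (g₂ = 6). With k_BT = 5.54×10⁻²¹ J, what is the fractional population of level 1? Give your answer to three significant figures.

Eᵢ/kT = 0, 0.62094, 2.8700.
Z = Σ gᵢe^(−Eᵢ/kT) = 1·e^(−0) + 3·e^(−0.62094) + 6·e^(−2.8700) = 1.0000 + 1.6123 + 0.34019 = 2.9525.
P₁ = g₁ e^(−E₁/kT) / Z = 1.6123/2.9525 = 0.546.

0.546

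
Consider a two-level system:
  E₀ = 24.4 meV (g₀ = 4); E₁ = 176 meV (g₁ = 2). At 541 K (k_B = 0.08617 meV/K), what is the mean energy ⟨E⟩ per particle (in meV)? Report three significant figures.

27.3 meV

k_BT = 0.08617 × 541 K = 46.618 meV.
Eᵢ/kT = 0.52340, 3.7754.
Z = Σ gᵢe^(−Eᵢ/kT) = 4·e^(−0.52340) + 2·e^(−3.7754) = 2.3700 + 0.045856 = 2.4159.
⟨E⟩ = Σ Eᵢ gᵢe^(−Eᵢ/kT) / Z = (24.4·2.3700 + 176·0.045856) / 2.4159 = 27.3 meV.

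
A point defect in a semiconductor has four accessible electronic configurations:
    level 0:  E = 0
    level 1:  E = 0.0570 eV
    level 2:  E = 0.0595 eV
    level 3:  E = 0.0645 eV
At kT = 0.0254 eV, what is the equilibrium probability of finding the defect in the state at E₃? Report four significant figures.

Eᵢ/kT = 0, 2.24409, 2.34252, 2.53937.
Z = Σ e^(−Eᵢ/kT) = e^(−0) + e^(−2.24409) + e^(−2.34252) + e^(−2.53937) = 1.00000 + 0.106024 + 0.0960852 + 0.0789161 = 1.28103.
P₃ = e^(−E₃/kT) / Z = 0.0789161/1.28103 = 0.06160.

0.06160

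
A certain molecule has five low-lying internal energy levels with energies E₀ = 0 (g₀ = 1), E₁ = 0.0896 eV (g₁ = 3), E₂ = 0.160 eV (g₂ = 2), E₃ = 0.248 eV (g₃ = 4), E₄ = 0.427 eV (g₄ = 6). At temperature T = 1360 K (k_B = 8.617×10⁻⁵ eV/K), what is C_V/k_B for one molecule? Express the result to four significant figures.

k_BT = 8.617×10⁻⁵ × 1360 K = 0.117191 eV.
Eᵢ/kT = 0, 0.764564, 1.36529, 2.11620, 3.64362.
Z = Σ gᵢe^(−Eᵢ/kT) = 1·e^(−0) + 3·e^(−0.764564) + 2·e^(−1.36529) + 4·e^(−2.11620) + 6·e^(−3.64362) = 1.00000 + 1.39661 + 0.510613 + 0.481954 + 0.156945 = 3.54612.
⟨E⟩ = 0.110931 eV, ⟨E²⟩ = 0.0232766 eV².
C_V/k_B = (⟨E²⟩ − ⟨E⟩²)/(kT)² = (0.0232766 − 0.0123057)/0.0137337 = 0.7988.

0.7988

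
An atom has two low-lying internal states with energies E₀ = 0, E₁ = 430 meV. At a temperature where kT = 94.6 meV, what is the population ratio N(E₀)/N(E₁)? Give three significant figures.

n₀/n₁ = exp[−(E₀−E₁)/kT] = exp(−(-430 meV)/(94.6 meV)) = exp(4.5455) = 94.2.

94.2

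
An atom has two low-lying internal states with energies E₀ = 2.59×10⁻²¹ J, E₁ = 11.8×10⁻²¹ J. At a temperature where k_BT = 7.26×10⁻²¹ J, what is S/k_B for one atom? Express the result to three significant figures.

Eᵢ/kT = 0.35675, 1.6253.
Z = Σ e^(−Eᵢ/kT) = e^(−0.35675) + e^(−1.6253) = 0.69995 + 0.19685 = 0.89680.
⟨E⟩ = Σ EᵢPᵢ = 4.6116 ×10⁻²¹ J.
S/k_B = ln Z + ⟨E⟩/kT = ln(0.89680) + 4.6116/7.26 = -0.10892 + 0.63521 = 0.526.

0.526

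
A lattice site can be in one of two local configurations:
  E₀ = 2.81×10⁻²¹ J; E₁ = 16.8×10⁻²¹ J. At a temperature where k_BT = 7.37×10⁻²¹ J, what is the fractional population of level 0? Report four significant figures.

Eᵢ/kT = 0.381275, 2.27951.
Z = Σ e^(−Eᵢ/kT) = e^(−0.381275) + e^(−2.27951) = 0.682990 + 0.102334 = 0.785324.
P₀ = e^(−E₀/kT) / Z = 0.682990/0.785324 = 0.8697.

0.8697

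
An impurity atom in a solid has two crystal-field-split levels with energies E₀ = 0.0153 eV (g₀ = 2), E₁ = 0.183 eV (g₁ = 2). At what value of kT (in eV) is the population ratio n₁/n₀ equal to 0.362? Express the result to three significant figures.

n₁/n₀ = (g₁/g₀) exp[−(E₁−E₀)/kT] = 0.362.
⇒ (E₁−E₀)/kT = ln((2/2)/0.362) = ln(2.7624) = 1.0161.
kT = 0.1677 eV / 1.0161 = 0.165 eV.

0.165 eV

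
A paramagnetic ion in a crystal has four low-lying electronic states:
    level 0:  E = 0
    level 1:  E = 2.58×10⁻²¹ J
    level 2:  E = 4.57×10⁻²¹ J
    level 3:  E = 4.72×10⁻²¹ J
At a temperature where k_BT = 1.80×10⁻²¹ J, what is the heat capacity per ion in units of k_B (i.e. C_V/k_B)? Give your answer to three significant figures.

Eᵢ/kT = 0, 1.4333, 2.5389, 2.6222.
Z = Σ e^(−Eᵢ/kT) = e^(−0) + e^(−1.4333) + e^(−2.5389) + e^(−2.6222) = 1.0000 + 0.23852 + 0.078953 + 0.072643 = 1.3901.
⟨E⟩ = 0.94890, ⟨E²⟩ = 3.4925.
C_V/k_B = (⟨E²⟩ − ⟨E⟩²)/(kT)² = (3.4925 − 0.90041)/3.2400 = 0.800.

0.800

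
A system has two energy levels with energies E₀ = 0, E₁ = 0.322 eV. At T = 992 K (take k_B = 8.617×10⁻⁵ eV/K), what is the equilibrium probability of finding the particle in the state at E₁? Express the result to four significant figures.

0.02260

k_BT = 8.617×10⁻⁵ × 992 K = 0.0854806 eV.
Eᵢ/kT = 0, 3.76694.
Z = Σ e^(−Eᵢ/kT) = e^(−0) + e^(−3.76694) = 1.00000 + 0.0231227 = 1.02312.
P₁ = e^(−E₁/kT) / Z = 0.0231227/1.02312 = 0.02260.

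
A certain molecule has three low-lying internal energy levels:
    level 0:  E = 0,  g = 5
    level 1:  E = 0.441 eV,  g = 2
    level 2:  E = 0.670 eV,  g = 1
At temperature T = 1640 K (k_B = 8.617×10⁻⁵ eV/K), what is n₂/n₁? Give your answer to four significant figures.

0.09890

k_BT = 8.617×10⁻⁵ × 1640 K = 0.141319 eV.
n₂/n₁ = (g₂/g₁) exp[−(E₂−E₁)/kT] = (1/2) × exp(−(0.229 eV)/(0.141319 eV)) = (1/2) × exp(-1.62045) = 0.09890.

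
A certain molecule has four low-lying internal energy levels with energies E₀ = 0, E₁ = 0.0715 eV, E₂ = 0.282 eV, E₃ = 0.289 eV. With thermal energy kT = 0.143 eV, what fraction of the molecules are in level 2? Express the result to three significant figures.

Eᵢ/kT = 0, 0.50000, 1.9720, 2.0210.
Z = Σ e^(−Eᵢ/kT) = e^(−0) + e^(−0.50000) + e^(−1.9720) + e^(−2.0210) = 1.0000 + 0.60653 + 0.13918 + 0.13252 = 1.8782.
P₂ = e^(−E₂/kT) / Z = 0.13918/1.8782 = 0.0741.

0.0741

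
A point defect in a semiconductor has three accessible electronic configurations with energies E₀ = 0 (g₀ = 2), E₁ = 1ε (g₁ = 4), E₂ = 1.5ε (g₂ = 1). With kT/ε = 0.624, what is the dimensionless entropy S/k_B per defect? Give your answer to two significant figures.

1.6

Eᵢ/kT = 0, 1.603, 2.404.
Z = Σ gᵢe^(−Eᵢ/kT) = 2·e^(−0) + 4·e^(−1.603) + 1·e^(−2.404) = 2.000 + 0.8052 + 0.09036 = 2.896.
⟨E⟩ = Σ EᵢPᵢ = 0.3248 ε.
S/k_B = ln Z + ⟨E⟩/kT = ln(2.896) + 0.3248/0.624 = 1.063 + 0.5205 = 1.6.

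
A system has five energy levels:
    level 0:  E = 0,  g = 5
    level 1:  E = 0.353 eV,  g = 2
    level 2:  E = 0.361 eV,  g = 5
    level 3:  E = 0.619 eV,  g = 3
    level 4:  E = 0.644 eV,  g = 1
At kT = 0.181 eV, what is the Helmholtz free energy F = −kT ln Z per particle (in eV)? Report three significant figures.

-0.327 eV

Eᵢ/kT = 0, 1.9503, 1.9945, 3.4199, 3.5580.
Z = Σ gᵢe^(−Eᵢ/kT) = 5·e^(−0) + 2·e^(−1.9503) + 5·e^(−1.9945) + 3·e^(−3.4199) + 1·e^(−3.5580) = 5.0000 + 0.28446 + 0.68041 + 0.098147 + 0.028496 = 6.0915.
F = −kT ln Z = −0.181 × ln(6.0915) = −0.181 × 1.8069 = -0.327 eV.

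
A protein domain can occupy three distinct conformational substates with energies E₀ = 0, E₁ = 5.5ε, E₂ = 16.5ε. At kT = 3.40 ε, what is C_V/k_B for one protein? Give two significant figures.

Eᵢ/kT = 0, 1.618, 4.853.
Z = Σ e^(−Eᵢ/kT) = e^(−0) + e^(−1.618) + e^(−4.853) = 1.000 + 0.1983 + 0.007805 = 1.206.
⟨E⟩ = 1.011 ε, ⟨E²⟩ = 6.736 ε².
C_V/k_B = (⟨E²⟩ − ⟨E⟩²)/(kT)² = (6.736 − 1.022)/11.56 = 0.49.

0.49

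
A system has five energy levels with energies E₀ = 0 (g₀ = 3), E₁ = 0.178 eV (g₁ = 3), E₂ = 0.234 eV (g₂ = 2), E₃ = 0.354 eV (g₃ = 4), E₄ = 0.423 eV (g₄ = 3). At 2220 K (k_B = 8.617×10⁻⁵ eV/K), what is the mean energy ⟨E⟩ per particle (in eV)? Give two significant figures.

k_BT = 8.617×10⁻⁵ × 2220 K = 0.1913 eV.
Eᵢ/kT = 0, 0.9305, 1.223, 1.850, 2.211.
Z = Σ gᵢe^(−Eᵢ/kT) = 3·e^(−0) + 3·e^(−0.9305) + 2·e^(−1.223) + 4·e^(−1.850) + 3·e^(−2.211) = 3.000 + 1.183 + 0.5887 + 0.6289 + 0.3288 = 5.729.
⟨E⟩ = Σ Eᵢ gᵢe^(−Eᵢ/kT) / Z = (0·3.000 + 0.178·1.183 + 0.234·0.5887 + 0.354·0.6289 + 0.423·0.3288) / 5.729 = 0.12 eV.

0.12 eV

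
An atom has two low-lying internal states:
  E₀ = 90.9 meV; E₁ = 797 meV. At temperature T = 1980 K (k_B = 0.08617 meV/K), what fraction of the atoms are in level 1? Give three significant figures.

k_BT = 0.08617 × 1980 K = 170.62 meV.
Eᵢ/kT = 0.53276, 4.6712.
Z = Σ e^(−Eᵢ/kT) = e^(−0.53276) + e^(−4.6712) = 0.58698 + 0.0093610 = 0.59634.
P₁ = e^(−E₁/kT) / Z = 0.0093610/0.59634 = 0.0157.

0.0157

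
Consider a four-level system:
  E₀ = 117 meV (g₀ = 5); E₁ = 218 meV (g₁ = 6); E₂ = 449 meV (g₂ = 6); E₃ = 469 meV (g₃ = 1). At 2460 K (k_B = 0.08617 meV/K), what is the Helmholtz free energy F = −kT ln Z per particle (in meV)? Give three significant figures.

-375 meV

k_BT = 0.08617 × 2460 K = 211.98 meV.
Eᵢ/kT = 0.55194, 1.0284, 2.1181, 2.2125.
Z = Σ gᵢe^(−Eᵢ/kT) = 5·e^(−0.55194) + 6·e^(−1.0284) + 6·e^(−2.1181) + 1·e^(−2.2125) = 2.8792 + 2.1455 + 0.72156 + 0.10943 = 5.8557.
F = −kT ln Z = −211.98 × ln(5.8557) = −211.98 × 1.7674 = -375 meV.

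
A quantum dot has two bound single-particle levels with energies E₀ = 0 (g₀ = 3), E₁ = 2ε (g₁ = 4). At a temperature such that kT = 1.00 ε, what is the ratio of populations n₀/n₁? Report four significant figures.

n₀/n₁ = (g₀/g₁) exp[−(E₀−E₁)/kT] = (3/4) × exp(−(-2ε)/(1.00ε)) = (3/4) × exp(2.00000) = 5.542.

5.542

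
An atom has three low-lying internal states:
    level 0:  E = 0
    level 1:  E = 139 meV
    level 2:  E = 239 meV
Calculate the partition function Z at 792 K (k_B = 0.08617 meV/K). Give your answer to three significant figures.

k_BT = 0.08617 × 792 K = 68.247 meV.
Eᵢ/kT = 0, 2.0367, 3.5020.
Z = Σ e^(−Eᵢ/kT) = e^(−0) + e^(−2.0367) + e^(−3.5020) = 1.0000 + 0.13046 + 0.030137 = 1.1606.

Z = 1.16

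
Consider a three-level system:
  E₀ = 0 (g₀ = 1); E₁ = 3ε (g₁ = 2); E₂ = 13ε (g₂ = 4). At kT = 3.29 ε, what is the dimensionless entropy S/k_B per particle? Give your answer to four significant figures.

1.183

Eᵢ/kT = 0, 0.911854, 3.95137.
Z = Σ gᵢe^(−Eᵢ/kT) = 1·e^(−0) + 2·e^(−0.911854) + 4·e^(−3.95137) = 1.00000 + 0.803557 + 0.0769134 = 1.88047.
⟨E⟩ = Σ EᵢPᵢ = 1.81367 ε.
S/k_B = ln Z + ⟨E⟩/kT = ln(1.88047) + 1.81367/3.29 = 0.631522 + 0.551267 = 1.183.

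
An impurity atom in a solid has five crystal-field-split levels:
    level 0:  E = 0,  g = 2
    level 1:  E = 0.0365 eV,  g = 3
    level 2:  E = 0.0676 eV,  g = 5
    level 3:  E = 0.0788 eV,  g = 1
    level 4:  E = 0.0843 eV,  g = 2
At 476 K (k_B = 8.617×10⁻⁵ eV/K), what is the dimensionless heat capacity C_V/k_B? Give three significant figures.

k_BT = 8.617×10⁻⁵ × 476 K = 0.041017 eV.
Eᵢ/kT = 0, 0.88987, 1.6481, 1.9212, 2.0552.
Z = Σ gᵢe^(−Eᵢ/kT) = 2·e^(−0) + 3·e^(−0.88987) + 5·e^(−1.6481) + 1·e^(−1.9212) + 2·e^(−2.0552) = 2.0000 + 1.2321 + 0.96208 + 0.14643 + 0.25613 = 4.5967.
⟨E⟩ = 0.031139 eV, ⟨E²⟩ = 0.0019073 eV².
C_V/k_B = (⟨E²⟩ − ⟨E⟩²)/(kT)² = (0.0019073 − 0.00096964)/0.0016824 = 0.557.

0.557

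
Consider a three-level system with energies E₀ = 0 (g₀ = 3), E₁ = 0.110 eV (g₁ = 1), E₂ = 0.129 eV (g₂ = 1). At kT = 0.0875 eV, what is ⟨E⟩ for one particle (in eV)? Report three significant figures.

0.0173 eV

Eᵢ/kT = 0, 1.2571, 1.4743.
Z = Σ gᵢe^(−Eᵢ/kT) = 3·e^(−0) + 1·e^(−1.2571) + 1·e^(−1.4743) = 3.0000 + 0.28448 + 0.22894 = 3.5134.
⟨E⟩ = Σ Eᵢ gᵢe^(−Eᵢ/kT) / Z = (0·3.0000 + 0.110·0.28448 + 0.129·0.22894) / 3.5134 = 0.0173 eV.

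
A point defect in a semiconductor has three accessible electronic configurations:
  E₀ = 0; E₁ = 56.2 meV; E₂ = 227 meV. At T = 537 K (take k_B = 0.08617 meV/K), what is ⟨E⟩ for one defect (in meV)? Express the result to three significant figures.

14.1 meV

k_BT = 0.08617 × 537 K = 46.273 meV.
Eᵢ/kT = 0, 1.2145, 4.9057.
Z = Σ e^(−Eᵢ/kT) = e^(−0) + e^(−1.2145) + e^(−4.9057) = 1.0000 + 0.29686 + 0.0074043 = 1.3043.
⟨E⟩ = Σ Eᵢ e^(−Eᵢ/kT) / Z = (0·1.0000 + 56.2·0.29686 + 227·0.0074043) / 1.3043 = 14.1 meV.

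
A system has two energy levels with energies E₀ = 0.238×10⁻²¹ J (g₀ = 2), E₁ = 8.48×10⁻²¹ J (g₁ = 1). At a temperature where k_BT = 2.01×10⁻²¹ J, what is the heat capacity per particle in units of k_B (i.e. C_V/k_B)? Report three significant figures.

0.137

Eᵢ/kT = 0.11841, 4.2189.
Z = Σ gᵢe^(−Eᵢ/kT) = 2·e^(−0.11841) + 1·e^(−4.2189) = 1.7767 + 0.014715 = 1.7914.
⟨E⟩ = 0.30570, ⟨E²⟩ = 0.64687.
C_V/k_B = (⟨E²⟩ − ⟨E⟩²)/(kT)² = (0.64687 − 0.093452)/4.0401 = 0.137.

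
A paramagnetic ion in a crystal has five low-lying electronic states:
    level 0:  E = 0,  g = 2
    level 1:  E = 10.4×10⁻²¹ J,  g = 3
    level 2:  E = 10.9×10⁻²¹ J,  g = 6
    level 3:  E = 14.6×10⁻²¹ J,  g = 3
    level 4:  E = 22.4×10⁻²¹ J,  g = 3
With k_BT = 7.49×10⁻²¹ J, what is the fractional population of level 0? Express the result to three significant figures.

Eᵢ/kT = 0, 1.3885, 1.4553, 1.9493, 2.9907.
Z = Σ gᵢe^(−Eᵢ/kT) = 2·e^(−0) + 3·e^(−1.3885) + 6·e^(−1.4553) + 3·e^(−1.9493) + 3·e^(−2.9907) = 2.0000 + 0.74835 + 1.4000 + 0.42712 + 0.15076 = 4.7262.
P₀ = g₀ e^(−E₀/kT) / Z = 2.0000/4.7262 = 0.423.

0.423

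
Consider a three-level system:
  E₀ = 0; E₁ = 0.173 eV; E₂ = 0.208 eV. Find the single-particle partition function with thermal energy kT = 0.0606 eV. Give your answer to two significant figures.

Z = 1.1

Eᵢ/kT = 0, 2.855, 3.432.
Z = Σ e^(−Eᵢ/kT) = e^(−0) + e^(−2.855) + e^(−3.432) = 1.000 + 0.05756 + 0.03232 = 1.090.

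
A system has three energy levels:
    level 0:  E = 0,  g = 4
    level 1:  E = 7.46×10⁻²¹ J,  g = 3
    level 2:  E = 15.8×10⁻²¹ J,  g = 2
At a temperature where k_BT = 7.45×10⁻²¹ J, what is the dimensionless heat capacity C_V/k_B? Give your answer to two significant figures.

0.32

Eᵢ/kT = 0, 1.001, 2.121.
Z = Σ gᵢe^(−Eᵢ/kT) = 4·e^(−0) + 3·e^(−1.001) + 2·e^(−2.121) = 4.000 + 1.103 + 0.2398 = 5.343.
⟨E⟩ = 2.249, ⟨E²⟩ = 22.69.
C_V/k_B = (⟨E²⟩ − ⟨E⟩²)/(kT)² = (22.69 − 5.058)/55.50 = 0.32.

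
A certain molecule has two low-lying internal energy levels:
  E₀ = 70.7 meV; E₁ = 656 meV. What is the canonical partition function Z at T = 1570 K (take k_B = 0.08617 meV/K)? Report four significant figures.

Z = 0.6008

k_BT = 0.08617 × 1570 K = 135.287 meV.
Eᵢ/kT = 0.522593, 4.84895.
Z = Σ e^(−Eᵢ/kT) = e^(−0.522593) + e^(−4.84895) = 0.592981 + 0.00783660 = 0.600818.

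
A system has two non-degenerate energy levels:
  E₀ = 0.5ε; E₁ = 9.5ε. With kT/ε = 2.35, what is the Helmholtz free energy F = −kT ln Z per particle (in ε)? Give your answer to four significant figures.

0.4495 ε

Eᵢ/kT = 0.212766, 4.04255.
Z = Σ e^(−Eᵢ/kT) = e^(−0.212766) + e^(−4.04255) = 0.808345 + 0.0175527 = 0.825898.
F = −kT ln Z = −2.35 × ln(0.825898) = −2.35 × -0.191284 = 0.4495 ε.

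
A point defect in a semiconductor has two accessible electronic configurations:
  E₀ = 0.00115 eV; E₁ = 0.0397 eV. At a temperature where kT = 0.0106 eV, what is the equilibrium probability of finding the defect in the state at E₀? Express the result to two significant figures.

Eᵢ/kT = 0.1085, 3.745.
Z = Σ e^(−Eᵢ/kT) = e^(−0.1085) + e^(−3.745) = 0.8972 + 0.02364 = 0.9208.
P₀ = e^(−E₀/kT) / Z = 0.8972/0.9208 = 0.97.

0.97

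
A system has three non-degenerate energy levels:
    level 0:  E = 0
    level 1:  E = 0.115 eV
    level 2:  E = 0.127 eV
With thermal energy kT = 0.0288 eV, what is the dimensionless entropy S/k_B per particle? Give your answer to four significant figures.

Eᵢ/kT = 0, 3.99306, 4.40972.
Z = Σ e^(−Eᵢ/kT) = e^(−0) + e^(−3.99306) + e^(−4.40972) = 1.00000 + 0.0184432 + 0.0121586 = 1.03060.
⟨E⟩ = Σ EᵢPᵢ = 0.00355629 eV.
S/k_B = ln Z + ⟨E⟩/kT = ln(1.03060) + 0.00355629/0.0288 = 0.0301412 + 0.123482 = 0.1536.

0.1536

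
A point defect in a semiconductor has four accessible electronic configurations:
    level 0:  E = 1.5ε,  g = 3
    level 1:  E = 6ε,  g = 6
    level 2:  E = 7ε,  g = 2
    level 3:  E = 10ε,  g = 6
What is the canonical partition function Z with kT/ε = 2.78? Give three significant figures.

Z = 2.77

Eᵢ/kT = 0.53957, 2.1583, 2.5180, 3.5971.
Z = Σ gᵢe^(−Eᵢ/kT) = 3·e^(−0.53957) + 6·e^(−2.1583) + 2·e^(−2.5180) + 6·e^(−3.5971) = 1.7490 + 0.69313 + 0.16124 + 0.16442 = 2.7678.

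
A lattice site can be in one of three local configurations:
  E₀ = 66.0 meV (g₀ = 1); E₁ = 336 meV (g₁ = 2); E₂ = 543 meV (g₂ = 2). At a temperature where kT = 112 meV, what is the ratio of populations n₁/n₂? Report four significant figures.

6.348

n₁/n₂ = (g₁/g₂) exp[−(E₁−E₂)/kT] = (2/2) × exp(−(-207 meV)/(112 meV)) = (2/2) × exp(1.84821) = 6.348.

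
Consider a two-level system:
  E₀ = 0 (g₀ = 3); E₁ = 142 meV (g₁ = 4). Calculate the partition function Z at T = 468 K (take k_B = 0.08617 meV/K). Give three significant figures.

Z = 3.12

k_BT = 0.08617 × 468 K = 40.328 meV.
Eᵢ/kT = 0, 3.5211.
Z = Σ gᵢe^(−Eᵢ/kT) = 3·e^(−0) + 4·e^(−3.5211) = 3.0000 + 0.11827 = 3.1183.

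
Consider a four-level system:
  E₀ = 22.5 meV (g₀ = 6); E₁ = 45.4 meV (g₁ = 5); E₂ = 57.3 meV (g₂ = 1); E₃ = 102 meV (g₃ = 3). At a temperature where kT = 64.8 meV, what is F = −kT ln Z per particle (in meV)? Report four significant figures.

-132.7 meV

Eᵢ/kT = 0.347222, 0.700617, 0.884259, 1.57407.
Z = Σ gᵢe^(−Eᵢ/kT) = 6·e^(−0.347222) + 5·e^(−0.700617) + 1·e^(−0.884259) + 3·e^(−1.57407) = 4.23989 + 2.48140 + 0.413020 + 0.621600 = 7.75591.
F = −kT ln Z = −64.8 × ln(7.75591) = −64.8 × 2.04846 = -132.7 meV.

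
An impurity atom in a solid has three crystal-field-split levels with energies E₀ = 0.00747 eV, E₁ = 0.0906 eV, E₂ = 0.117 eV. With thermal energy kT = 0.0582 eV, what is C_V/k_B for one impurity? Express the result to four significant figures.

0.5346

Eᵢ/kT = 0.128351, 1.55670, 2.01031.
Z = Σ e^(−Eᵢ/kT) = e^(−0.128351) + e^(−1.55670) + e^(−2.01031) = 0.879545 + 0.210831 + 0.133947 = 1.22432.
⟨E⟩ = 0.0337684 eV, ⟨E²⟩ = 0.00295124 eV².
C_V/k_B = (⟨E²⟩ − ⟨E⟩²)/(kT)² = (0.00295124 − 0.00114030)/0.00338724 = 0.5346.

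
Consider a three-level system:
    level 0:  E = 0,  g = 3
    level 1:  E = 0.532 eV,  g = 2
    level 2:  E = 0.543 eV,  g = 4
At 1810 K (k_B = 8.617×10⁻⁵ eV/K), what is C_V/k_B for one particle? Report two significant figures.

0.67

k_BT = 8.617×10⁻⁵ × 1810 K = 0.1560 eV.
Eᵢ/kT = 0, 3.410, 3.481.
Z = Σ gᵢe^(−Eᵢ/kT) = 3·e^(−0) + 2·e^(−3.410) + 4·e^(−3.481) = 3.000 + 0.06608 + 0.1231 = 3.189.
⟨E⟩ = 0.03198 eV, ⟨E²⟩ = 0.01725 eV².
C_V/k_B = (⟨E²⟩ − ⟨E⟩²)/(kT)² = (0.01725 − 0.001023)/0.02434 = 0.67.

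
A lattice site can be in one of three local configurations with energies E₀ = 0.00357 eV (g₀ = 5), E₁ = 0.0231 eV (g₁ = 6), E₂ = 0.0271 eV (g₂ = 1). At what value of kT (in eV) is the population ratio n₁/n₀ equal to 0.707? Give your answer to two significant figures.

0.037 eV

n₁/n₀ = (g₁/g₀) exp[−(E₁−E₀)/kT] = 0.707.
⇒ (E₁−E₀)/kT = ln((6/5)/0.707) = ln(1.697) = 0.5289.
kT = 0.01953 eV / 0.5289 = 0.037 eV.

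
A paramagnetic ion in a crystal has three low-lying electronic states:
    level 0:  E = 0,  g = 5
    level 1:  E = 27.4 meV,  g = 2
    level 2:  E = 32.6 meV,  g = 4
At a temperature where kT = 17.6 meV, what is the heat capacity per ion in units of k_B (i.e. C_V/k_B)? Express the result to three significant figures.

0.434

Eᵢ/kT = 0, 1.5568, 1.8523.
Z = Σ gᵢe^(−Eᵢ/kT) = 5·e^(−0) + 2·e^(−1.5568) + 4·e^(−1.8523) = 5.0000 + 0.42162 + 0.62750 = 6.0491.
⟨E⟩ = 5.2915 meV, ⟨E²⟩ = 162.57 meV².
C_V/k_B = (⟨E²⟩ − ⟨E⟩²)/(kT)² = (162.57 − 28.000)/309.76 = 0.434.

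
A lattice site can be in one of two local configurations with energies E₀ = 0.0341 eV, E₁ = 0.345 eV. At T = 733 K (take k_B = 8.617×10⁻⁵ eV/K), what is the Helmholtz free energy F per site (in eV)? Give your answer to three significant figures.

0.0336 eV

k_BT = 8.617×10⁻⁵ × 733 K = 0.063163 eV.
Eᵢ/kT = 0.53987, 5.4621.
Z = Σ e^(−Eᵢ/kT) = e^(−0.53987) + e^(−5.4621) = 0.58282 + 0.0042446 = 0.58706.
F = −kT ln Z = −0.063163 × ln(0.58706) = −0.063163 × -0.53263 = 0.0336 eV.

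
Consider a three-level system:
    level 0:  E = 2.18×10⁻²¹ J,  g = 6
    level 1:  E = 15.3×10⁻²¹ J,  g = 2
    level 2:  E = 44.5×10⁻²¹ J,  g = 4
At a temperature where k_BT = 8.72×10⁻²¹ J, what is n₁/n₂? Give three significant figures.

14.2

n₁/n₂ = (g₁/g₂) exp[−(E₁−E₂)/kT] = (2/4) × exp(−(-29.2 ×10⁻²¹ J)/(8.72 ×10⁻²¹ J)) = (2/4) × exp(3.3486) = 14.2.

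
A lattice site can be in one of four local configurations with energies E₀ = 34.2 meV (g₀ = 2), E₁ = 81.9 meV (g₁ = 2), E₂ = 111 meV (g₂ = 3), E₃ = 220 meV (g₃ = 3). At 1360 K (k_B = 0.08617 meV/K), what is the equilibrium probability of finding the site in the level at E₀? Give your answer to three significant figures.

k_BT = 0.08617 × 1360 K = 117.19 meV.
Eᵢ/kT = 0.29183, 0.69887, 0.94718, 1.8773.
Z = Σ gᵢe^(−Eᵢ/kT) = 2·e^(−0.29183) + 2·e^(−0.69887) + 3·e^(−0.94718) + 3·e^(−1.8773) = 1.4938 + 0.99429 + 1.1635 + 0.45901 = 4.1106.
P₀ = g₀ e^(−E₀/kT) / Z = 1.4938/4.1106 = 0.363.

0.363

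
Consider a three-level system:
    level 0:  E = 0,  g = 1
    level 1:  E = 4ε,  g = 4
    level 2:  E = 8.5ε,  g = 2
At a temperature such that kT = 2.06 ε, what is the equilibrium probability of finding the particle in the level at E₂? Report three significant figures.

Eᵢ/kT = 0, 1.9417, 4.1262.
Z = Σ gᵢe^(−Eᵢ/kT) = 1·e^(−0) + 4·e^(−1.9417) + 2·e^(−4.1262) = 1.0000 + 0.57384 + 0.032288 = 1.6061.
P₂ = g₂ e^(−E₂/kT) / Z = 0.032288/1.6061 = 0.0201.

0.0201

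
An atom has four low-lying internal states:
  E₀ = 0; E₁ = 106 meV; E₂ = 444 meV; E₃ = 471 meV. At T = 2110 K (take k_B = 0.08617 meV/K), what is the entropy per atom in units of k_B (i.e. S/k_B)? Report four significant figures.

0.9680

k_BT = 0.08617 × 2110 K = 181.819 meV.
Eᵢ/kT = 0, 0.582997, 2.44199, 2.59049.
Z = Σ e^(−Eᵢ/kT) = e^(−0) + e^(−0.582997) + e^(−2.44199) + e^(−2.59049) = 1.00000 + 0.558223 + 0.0869876 + 0.0749833 = 1.72019.
⟨E⟩ = Σ EᵢPᵢ = 77.3817 meV.
S/k_B = ln Z + ⟨E⟩/kT = ln(1.72019) + 77.3817/181.819 = 0.542435 + 0.425597 = 0.9680.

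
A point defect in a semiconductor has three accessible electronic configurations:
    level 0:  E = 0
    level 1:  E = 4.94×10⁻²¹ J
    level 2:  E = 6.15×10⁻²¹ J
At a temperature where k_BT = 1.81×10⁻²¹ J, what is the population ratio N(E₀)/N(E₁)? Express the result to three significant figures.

15.3

n₀/n₁ = exp[−(E₀−E₁)/kT] = exp(−(-4.94 ×10⁻²¹ J)/(1.81 ×10⁻²¹ J)) = exp(2.7293) = 15.3.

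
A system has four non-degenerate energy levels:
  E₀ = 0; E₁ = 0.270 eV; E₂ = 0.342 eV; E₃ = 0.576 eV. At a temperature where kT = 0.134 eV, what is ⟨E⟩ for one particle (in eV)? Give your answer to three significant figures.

0.0575 eV

Eᵢ/kT = 0, 2.0149, 2.5522, 4.2985.
Z = Σ e^(−Eᵢ/kT) = e^(−0) + e^(−2.0149) + e^(−2.5522) + e^(−4.2985) = 1.0000 + 0.13333 + 0.077910 + 0.013589 = 1.2248.
⟨E⟩ = Σ Eᵢ e^(−Eᵢ/kT) / Z = (0·1.0000 + 0.270·0.13333 + 0.342·0.077910 + 0.576·0.013589) / 1.2248 = 0.0575 eV.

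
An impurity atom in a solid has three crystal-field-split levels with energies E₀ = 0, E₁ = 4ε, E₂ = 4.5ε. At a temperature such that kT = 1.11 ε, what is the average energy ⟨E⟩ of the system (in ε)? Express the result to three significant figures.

0.179 ε

Eᵢ/kT = 0, 3.6036, 4.0541.
Z = Σ e^(−Eᵢ/kT) = e^(−0) + e^(−3.6036) + e^(−4.0541) = 1.0000 + 0.027226 + 0.017351 = 1.0446.
⟨E⟩ = Σ Eᵢ e^(−Eᵢ/kT) / Z = (0·1.0000 + 4·0.027226 + 4.5·0.017351) / 1.0446 = 0.179 ε.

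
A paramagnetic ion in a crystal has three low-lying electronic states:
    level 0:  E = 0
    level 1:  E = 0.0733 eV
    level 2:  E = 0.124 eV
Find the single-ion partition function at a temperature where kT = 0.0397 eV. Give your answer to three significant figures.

Z = 1.20

Eᵢ/kT = 0, 1.8463, 3.1234.
Z = Σ e^(−Eᵢ/kT) = e^(−0) + e^(−1.8463) + e^(−3.1234) = 1.0000 + 0.15782 + 0.044007 = 1.2018.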